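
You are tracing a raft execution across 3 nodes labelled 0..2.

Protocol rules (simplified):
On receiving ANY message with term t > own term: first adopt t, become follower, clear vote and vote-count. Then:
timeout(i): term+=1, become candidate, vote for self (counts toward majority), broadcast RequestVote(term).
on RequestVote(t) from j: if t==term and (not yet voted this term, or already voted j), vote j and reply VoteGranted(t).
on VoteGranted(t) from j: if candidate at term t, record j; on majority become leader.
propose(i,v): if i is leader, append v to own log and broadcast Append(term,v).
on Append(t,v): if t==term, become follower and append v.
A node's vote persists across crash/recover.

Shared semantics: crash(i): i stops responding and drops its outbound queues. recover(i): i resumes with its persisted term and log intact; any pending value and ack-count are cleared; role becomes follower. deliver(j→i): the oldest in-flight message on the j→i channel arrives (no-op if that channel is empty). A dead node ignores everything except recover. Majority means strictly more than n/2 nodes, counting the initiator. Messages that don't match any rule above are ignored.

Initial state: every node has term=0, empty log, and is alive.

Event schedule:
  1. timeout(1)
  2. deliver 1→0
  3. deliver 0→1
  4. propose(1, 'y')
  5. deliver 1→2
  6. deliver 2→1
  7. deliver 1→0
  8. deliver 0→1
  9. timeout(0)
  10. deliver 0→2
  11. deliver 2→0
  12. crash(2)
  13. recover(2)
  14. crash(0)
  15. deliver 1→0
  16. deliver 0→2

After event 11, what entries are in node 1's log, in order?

y

step 1 timeout(1): 1={cand,t=1,log=-}
step 2 deliver 1→0: 0={foll,t=1,log=-}
step 3 deliver 0→1: 1={lead,t=1,log=-}
step 4 propose(1,'y'): 1={lead,t=1,log=y}
step 5 deliver 1→2: 2={foll,t=1,log=-}
step 6 deliver 2→1: —
step 7 deliver 1→0: 0={foll,t=1,log=y}
step 8 deliver 0→1: —
step 9 timeout(0): 0={cand,t=2,log=y}
step 10 deliver 0→2: 2={foll,t=2,log=-}
step 11 deliver 2→0: 0={lead,t=2,log=y}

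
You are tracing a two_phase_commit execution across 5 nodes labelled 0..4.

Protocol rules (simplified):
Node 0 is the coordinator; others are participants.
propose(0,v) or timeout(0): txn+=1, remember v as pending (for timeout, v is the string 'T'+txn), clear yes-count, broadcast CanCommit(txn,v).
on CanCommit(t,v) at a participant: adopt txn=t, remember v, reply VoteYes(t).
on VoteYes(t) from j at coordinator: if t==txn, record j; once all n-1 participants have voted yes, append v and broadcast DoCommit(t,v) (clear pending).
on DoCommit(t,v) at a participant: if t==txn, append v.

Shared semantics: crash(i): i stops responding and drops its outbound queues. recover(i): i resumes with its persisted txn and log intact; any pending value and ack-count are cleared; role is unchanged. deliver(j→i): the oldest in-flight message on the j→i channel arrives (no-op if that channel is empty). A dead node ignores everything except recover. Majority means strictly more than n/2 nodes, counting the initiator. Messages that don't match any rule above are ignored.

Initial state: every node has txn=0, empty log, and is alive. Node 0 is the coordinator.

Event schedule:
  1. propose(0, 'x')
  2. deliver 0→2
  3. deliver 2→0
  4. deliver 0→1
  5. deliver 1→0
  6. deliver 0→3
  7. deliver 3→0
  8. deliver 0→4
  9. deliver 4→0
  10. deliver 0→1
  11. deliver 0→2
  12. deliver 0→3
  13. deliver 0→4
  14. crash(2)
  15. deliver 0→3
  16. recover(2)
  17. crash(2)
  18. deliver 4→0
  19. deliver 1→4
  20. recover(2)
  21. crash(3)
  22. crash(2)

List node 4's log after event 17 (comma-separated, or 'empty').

step 1 propose(0,'x'): 0={coor,t=1,log=-}
step 2 deliver 0→2: 2={part,t=1,log=-}
step 3 deliver 2→0: —
step 4 deliver 0→1: 1={part,t=1,log=-}
step 5 deliver 1→0: —
step 6 deliver 0→3: 3={part,t=1,log=-}
step 7 deliver 3→0: —
step 8 deliver 0→4: 4={part,t=1,log=-}
step 9 deliver 4→0: 0={coor,t=1,log=x}
step 10 deliver 0→1: 1={part,t=1,log=x}
step 11 deliver 0→2: 2={part,t=1,log=x}
step 12 deliver 0→3: 3={part,t=1,log=x}
step 13 deliver 0→4: 4={part,t=1,log=x}
step 14 crash(2): 2={✗part,t=1,log=x}
step 15 deliver 0→3: —
step 16 recover(2): 2={part,t=1,log=x}
step 17 crash(2): 2={✗part,t=1,log=x}

x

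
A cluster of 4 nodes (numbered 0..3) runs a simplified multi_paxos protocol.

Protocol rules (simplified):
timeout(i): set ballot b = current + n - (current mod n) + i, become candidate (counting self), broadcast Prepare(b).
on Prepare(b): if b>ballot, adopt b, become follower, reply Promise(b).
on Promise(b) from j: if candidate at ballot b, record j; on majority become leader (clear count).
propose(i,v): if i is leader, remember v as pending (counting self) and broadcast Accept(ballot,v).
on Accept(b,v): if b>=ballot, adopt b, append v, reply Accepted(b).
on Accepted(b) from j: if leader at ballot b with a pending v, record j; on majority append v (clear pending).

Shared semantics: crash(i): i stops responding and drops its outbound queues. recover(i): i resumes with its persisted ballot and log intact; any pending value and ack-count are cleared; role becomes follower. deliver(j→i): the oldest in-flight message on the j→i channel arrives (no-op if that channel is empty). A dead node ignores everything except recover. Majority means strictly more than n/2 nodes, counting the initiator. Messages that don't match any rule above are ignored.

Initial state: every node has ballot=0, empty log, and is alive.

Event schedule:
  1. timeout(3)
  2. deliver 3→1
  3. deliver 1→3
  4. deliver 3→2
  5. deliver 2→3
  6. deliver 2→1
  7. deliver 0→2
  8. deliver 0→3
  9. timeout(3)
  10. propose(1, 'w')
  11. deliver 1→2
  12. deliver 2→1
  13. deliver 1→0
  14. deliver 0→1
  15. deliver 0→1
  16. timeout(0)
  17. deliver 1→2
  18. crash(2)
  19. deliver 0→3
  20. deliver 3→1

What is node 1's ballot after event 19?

[1] timeout(3) → N3(cand b7 [-])
[2] deliver 3→1 → N1(foll b7 [-])
[3] deliver 1→3 → ∅
[4] deliver 3→2 → N2(foll b7 [-])
[5] deliver 2→3 → N3(lead b7 [-])
[6] deliver 2→1 → ∅
[7] deliver 0→2 → ∅
[8] deliver 0→3 → ∅
[9] timeout(3) → N3(cand b11 [-])
[10] propose(1,'w') → ∅
[11] deliver 1→2 → ∅
[12] deliver 2→1 → ∅
[13] deliver 1→0 → ∅
[14] deliver 0→1 → ∅
[15] deliver 0→1 → ∅
[16] timeout(0) → N0(cand b4 [-])
[17] deliver 1→2 → ∅
[18] crash(2) → N2(✗foll b7 [-])
[19] deliver 0→3 → ∅

7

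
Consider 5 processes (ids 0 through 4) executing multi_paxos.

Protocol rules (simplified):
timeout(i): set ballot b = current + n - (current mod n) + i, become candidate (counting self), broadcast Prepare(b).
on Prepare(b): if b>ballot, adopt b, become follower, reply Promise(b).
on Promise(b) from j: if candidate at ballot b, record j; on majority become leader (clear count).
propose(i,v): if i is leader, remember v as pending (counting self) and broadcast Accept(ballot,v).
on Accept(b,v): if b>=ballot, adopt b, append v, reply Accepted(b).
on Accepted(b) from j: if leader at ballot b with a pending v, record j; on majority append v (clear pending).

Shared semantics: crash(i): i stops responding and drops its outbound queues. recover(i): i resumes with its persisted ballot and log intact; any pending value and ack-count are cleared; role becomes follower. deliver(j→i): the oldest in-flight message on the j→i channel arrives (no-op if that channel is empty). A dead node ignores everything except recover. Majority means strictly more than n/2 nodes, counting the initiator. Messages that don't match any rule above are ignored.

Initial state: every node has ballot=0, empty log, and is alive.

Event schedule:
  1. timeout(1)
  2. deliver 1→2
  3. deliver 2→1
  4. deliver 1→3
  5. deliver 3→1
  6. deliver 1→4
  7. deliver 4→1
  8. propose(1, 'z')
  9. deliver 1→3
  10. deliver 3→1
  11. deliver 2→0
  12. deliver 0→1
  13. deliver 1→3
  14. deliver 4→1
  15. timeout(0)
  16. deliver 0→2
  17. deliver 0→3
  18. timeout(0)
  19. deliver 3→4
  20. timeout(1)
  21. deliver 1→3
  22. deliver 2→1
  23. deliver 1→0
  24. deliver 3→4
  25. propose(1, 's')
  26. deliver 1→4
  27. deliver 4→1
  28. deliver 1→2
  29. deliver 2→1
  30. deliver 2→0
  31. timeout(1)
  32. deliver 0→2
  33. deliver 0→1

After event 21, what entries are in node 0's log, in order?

1. timeout(1):  <1:cand b6 ->
2. deliver 1→2:  <2:foll b6 ->
3. deliver 2→1:  nop
4. deliver 1→3:  <3:foll b6 ->
5. deliver 3→1:  <1:lead b6 ->
6. deliver 1→4:  <4:foll b6 ->
7. deliver 4→1:  nop
8. propose(1,'z'):  nop
9. deliver 1→3:  <3:foll b6 z>
10. deliver 3→1:  nop
11. deliver 2→0:  nop
12. deliver 0→1:  nop
13. deliver 1→3:  nop
14. deliver 4→1:  nop
15. timeout(0):  <0:cand b5 ->
16. deliver 0→2:  nop
17. deliver 0→3:  nop
18. timeout(0):  <0:cand b10 ->
19. deliver 3→4:  nop
20. timeout(1):  <1:cand b11 ->
21. deliver 1→3:  <3:foll b11 z>

empty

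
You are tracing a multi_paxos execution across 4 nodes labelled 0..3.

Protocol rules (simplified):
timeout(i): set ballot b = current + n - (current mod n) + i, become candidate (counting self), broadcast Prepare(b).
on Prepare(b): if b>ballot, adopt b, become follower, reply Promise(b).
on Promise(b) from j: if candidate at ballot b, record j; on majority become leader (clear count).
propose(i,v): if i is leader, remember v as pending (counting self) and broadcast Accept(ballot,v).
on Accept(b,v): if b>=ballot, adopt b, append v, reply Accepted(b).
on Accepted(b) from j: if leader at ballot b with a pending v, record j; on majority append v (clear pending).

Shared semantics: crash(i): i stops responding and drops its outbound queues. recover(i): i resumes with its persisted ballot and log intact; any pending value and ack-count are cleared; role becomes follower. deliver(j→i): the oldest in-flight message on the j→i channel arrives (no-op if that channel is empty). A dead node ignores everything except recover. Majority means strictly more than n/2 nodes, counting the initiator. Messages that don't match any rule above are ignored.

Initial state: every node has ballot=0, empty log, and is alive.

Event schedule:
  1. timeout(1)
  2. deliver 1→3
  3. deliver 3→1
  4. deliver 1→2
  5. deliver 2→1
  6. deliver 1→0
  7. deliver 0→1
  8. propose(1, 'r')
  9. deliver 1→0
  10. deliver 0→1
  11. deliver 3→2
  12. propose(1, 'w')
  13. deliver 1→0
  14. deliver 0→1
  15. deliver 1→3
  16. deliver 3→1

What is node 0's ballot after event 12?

5

step 1 timeout(1): 1={cand,b=5,log=-}
step 2 deliver 1→3: 3={foll,b=5,log=-}
step 3 deliver 3→1: —
step 4 deliver 1→2: 2={foll,b=5,log=-}
step 5 deliver 2→1: 1={lead,b=5,log=-}
step 6 deliver 1→0: 0={foll,b=5,log=-}
step 7 deliver 0→1: —
step 8 propose(1,'r'): —
step 9 deliver 1→0: 0={foll,b=5,log=r}
step 10 deliver 0→1: —
step 11 deliver 3→2: —
step 12 propose(1,'w'): —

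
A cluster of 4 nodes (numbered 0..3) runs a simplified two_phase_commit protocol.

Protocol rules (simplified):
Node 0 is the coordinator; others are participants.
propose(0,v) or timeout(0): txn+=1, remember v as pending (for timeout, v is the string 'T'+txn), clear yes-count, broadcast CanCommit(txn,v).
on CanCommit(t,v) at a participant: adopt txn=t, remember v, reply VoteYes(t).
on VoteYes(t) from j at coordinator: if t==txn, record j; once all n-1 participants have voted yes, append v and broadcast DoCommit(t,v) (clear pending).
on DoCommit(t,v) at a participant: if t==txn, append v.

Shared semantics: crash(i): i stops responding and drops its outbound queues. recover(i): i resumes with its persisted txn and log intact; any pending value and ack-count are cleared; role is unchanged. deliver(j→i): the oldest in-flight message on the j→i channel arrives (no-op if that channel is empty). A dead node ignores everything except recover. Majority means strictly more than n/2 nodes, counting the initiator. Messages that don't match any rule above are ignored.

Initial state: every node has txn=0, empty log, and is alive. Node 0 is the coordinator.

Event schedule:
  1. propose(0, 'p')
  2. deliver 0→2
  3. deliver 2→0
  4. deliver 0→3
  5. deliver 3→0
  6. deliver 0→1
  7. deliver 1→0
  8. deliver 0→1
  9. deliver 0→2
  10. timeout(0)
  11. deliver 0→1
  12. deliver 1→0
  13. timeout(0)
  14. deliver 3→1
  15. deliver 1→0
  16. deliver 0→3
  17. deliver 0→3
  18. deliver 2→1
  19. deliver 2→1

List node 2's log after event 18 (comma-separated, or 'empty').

step 1 propose(0,'p'): 0={coor,t=1,log=-}
step 2 deliver 0→2: 2={part,t=1,log=-}
step 3 deliver 2→0: —
step 4 deliver 0→3: 3={part,t=1,log=-}
step 5 deliver 3→0: —
step 6 deliver 0→1: 1={part,t=1,log=-}
step 7 deliver 1→0: 0={coor,t=1,log=p}
step 8 deliver 0→1: 1={part,t=1,log=p}
step 9 deliver 0→2: 2={part,t=1,log=p}
step 10 timeout(0): 0={coor,t=2,log=p}
step 11 deliver 0→1: 1={part,t=2,log=p}
step 12 deliver 1→0: —
step 13 timeout(0): 0={coor,t=3,log=p}
step 14 deliver 3→1: —
step 15 deliver 1→0: —
step 16 deliver 0→3: 3={part,t=1,log=p}
step 17 deliver 0→3: 3={part,t=2,log=p}
step 18 deliver 2→1: —

p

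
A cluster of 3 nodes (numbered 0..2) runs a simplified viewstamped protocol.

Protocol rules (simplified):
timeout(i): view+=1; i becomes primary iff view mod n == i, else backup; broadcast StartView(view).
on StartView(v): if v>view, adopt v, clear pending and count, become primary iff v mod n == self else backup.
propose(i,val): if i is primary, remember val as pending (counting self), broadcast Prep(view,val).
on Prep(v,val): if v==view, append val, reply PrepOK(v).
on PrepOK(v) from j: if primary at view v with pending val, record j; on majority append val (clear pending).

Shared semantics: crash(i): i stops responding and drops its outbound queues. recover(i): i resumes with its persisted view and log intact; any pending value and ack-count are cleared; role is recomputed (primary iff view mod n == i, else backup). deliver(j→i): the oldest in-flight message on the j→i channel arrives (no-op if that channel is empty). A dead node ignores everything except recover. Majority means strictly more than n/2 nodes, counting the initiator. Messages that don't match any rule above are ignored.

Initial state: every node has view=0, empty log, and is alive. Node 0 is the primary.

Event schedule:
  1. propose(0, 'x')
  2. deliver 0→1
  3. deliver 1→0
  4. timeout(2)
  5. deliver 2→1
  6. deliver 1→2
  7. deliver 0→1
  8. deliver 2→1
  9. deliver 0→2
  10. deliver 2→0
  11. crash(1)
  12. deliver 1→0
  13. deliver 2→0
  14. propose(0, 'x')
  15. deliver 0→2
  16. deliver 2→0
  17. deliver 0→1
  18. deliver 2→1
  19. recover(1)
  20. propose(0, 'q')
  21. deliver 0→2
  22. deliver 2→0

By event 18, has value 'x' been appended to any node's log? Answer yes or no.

yes

e1 propose(0,'x'): ·
e2 deliver 0→1: 1[back,v=0,x]
e3 deliver 1→0: 0[prim,v=0,x]
e4 timeout(2): 2[back,v=1,-]
e5 deliver 2→1: 1[prim,v=1,x]
e6 deliver 1→2: ·
e7 deliver 0→1: ·
e8 deliver 2→1: ·
e9 deliver 0→2: ·
e10 deliver 2→0: 0[back,v=1,x]
e11 crash(1): 1[✗prim,v=1,x]
e12 deliver 1→0: ·
e13 deliver 2→0: ·
e14 propose(0,'x'): ·
e15 deliver 0→2: ·
e16 deliver 2→0: ·
e17 deliver 0→1: ·
e18 deliver 2→1: ·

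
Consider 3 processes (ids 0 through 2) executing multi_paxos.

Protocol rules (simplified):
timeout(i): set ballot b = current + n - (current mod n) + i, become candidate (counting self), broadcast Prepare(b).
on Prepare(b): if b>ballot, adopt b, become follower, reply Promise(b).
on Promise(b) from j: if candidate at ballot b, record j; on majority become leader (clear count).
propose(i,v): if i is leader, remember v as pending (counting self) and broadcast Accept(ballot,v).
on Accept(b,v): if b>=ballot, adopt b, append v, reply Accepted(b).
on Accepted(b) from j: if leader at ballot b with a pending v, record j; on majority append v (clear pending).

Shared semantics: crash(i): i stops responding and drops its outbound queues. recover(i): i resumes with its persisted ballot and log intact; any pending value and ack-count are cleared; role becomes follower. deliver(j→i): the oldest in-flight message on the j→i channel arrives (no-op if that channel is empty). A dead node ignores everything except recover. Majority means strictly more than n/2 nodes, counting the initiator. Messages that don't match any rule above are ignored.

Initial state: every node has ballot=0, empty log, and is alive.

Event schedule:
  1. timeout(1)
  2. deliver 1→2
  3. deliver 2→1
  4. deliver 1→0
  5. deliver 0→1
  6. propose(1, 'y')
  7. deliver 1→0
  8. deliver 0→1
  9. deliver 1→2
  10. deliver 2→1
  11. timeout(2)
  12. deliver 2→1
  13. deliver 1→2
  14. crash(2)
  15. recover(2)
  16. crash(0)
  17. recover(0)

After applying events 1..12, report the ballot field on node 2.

[1] timeout(1) → N1(cand b4 [-])
[2] deliver 1→2 → N2(foll b4 [-])
[3] deliver 2→1 → N1(lead b4 [-])
[4] deliver 1→0 → N0(foll b4 [-])
[5] deliver 0→1 → ∅
[6] propose(1,'y') → ∅
[7] deliver 1→0 → N0(foll b4 [y])
[8] deliver 0→1 → N1(lead b4 [y])
[9] deliver 1→2 → N2(foll b4 [y])
[10] deliver 2→1 → ∅
[11] timeout(2) → N2(cand b8 [y])
[12] deliver 2→1 → N1(foll b8 [y])

8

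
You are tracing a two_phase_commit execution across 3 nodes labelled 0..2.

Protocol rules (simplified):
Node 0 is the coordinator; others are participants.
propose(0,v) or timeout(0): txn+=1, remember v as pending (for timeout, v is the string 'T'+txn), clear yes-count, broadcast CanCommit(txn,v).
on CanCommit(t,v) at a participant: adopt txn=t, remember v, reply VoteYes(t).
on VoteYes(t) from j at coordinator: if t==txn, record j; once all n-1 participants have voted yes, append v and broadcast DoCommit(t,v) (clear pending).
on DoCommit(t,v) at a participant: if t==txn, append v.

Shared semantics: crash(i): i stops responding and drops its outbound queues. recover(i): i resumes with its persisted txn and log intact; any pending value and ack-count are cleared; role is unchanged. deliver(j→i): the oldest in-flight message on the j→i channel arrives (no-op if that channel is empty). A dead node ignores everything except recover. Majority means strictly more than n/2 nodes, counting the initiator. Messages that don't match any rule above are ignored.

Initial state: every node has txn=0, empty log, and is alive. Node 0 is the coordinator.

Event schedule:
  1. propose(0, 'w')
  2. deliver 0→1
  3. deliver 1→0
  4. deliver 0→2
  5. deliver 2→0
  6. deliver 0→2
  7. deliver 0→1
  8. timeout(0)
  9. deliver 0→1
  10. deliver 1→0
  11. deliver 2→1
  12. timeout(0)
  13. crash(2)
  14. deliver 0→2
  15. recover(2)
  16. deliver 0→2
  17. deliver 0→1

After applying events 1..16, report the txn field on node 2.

[1] propose(0,'w') → N0(coor t1 [-])
[2] deliver 0→1 → N1(part t1 [-])
[3] deliver 1→0 → ∅
[4] deliver 0→2 → N2(part t1 [-])
[5] deliver 2→0 → N0(coor t1 [w])
[6] deliver 0→2 → N2(part t1 [w])
[7] deliver 0→1 → N1(part t1 [w])
[8] timeout(0) → N0(coor t2 [w])
[9] deliver 0→1 → N1(part t2 [w])
[10] deliver 1→0 → ∅
[11] deliver 2→1 → ∅
[12] timeout(0) → N0(coor t3 [w])
[13] crash(2) → N2(✗part t1 [w])
[14] deliver 0→2 → ∅
[15] recover(2) → N2(part t1 [w])
[16] deliver 0→2 → N2(part t2 [w])

2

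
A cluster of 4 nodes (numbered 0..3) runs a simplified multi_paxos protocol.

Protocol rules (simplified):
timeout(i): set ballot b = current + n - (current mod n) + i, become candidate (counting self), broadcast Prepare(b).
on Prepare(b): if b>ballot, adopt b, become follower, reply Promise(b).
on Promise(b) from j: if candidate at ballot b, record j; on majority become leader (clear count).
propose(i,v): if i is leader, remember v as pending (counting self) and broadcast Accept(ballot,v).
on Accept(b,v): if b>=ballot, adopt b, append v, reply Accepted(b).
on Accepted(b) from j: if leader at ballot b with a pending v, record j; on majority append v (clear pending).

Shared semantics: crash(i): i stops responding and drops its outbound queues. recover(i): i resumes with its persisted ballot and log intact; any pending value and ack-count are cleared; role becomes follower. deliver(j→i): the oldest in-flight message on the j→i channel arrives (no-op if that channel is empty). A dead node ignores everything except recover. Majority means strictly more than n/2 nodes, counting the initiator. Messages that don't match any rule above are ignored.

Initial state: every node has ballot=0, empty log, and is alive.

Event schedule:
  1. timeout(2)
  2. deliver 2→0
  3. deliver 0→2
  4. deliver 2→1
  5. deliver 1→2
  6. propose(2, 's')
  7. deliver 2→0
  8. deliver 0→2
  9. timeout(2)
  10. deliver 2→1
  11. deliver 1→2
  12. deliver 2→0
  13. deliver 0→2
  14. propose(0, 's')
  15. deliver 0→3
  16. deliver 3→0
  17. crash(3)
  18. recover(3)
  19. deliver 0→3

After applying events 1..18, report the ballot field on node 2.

e1 timeout(2): 2[cand,b=6,-]
e2 deliver 2→0: 0[foll,b=6,-]
e3 deliver 0→2: ·
e4 deliver 2→1: 1[foll,b=6,-]
e5 deliver 1→2: 2[lead,b=6,-]
e6 propose(2,'s'): ·
e7 deliver 2→0: 0[foll,b=6,s]
e8 deliver 0→2: ·
e9 timeout(2): 2[cand,b=10,-]
e10 deliver 2→1: 1[foll,b=6,s]
e11 deliver 1→2: ·
e12 deliver 2→0: 0[foll,b=10,s]
e13 deliver 0→2: ·
e14 propose(0,'s'): ·
e15 deliver 0→3: ·
e16 deliver 3→0: ·
e17 crash(3): 3[✗foll,b=0,-]
e18 recover(3): 3[foll,b=0,-]

10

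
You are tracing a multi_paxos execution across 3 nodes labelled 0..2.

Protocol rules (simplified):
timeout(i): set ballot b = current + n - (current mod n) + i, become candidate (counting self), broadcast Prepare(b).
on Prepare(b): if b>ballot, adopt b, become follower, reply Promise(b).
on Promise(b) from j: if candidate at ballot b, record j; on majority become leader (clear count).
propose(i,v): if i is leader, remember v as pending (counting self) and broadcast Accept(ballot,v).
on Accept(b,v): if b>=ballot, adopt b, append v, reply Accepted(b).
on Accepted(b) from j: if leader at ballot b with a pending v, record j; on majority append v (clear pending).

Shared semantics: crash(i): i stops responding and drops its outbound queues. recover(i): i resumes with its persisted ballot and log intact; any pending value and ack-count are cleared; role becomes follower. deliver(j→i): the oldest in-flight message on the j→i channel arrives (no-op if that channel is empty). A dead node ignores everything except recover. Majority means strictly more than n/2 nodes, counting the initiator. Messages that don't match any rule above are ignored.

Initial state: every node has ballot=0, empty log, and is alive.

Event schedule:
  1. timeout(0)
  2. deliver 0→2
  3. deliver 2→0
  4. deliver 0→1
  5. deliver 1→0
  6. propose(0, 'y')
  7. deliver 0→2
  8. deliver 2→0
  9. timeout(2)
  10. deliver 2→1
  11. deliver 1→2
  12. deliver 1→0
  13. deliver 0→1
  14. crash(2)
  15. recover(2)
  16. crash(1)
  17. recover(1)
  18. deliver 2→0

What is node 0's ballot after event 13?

3

e1 timeout(0): 0[cand,b=3,-]
e2 deliver 0→2: 2[foll,b=3,-]
e3 deliver 2→0: 0[lead,b=3,-]
e4 deliver 0→1: 1[foll,b=3,-]
e5 deliver 1→0: ·
e6 propose(0,'y'): ·
e7 deliver 0→2: 2[foll,b=3,y]
e8 deliver 2→0: 0[lead,b=3,y]
e9 timeout(2): 2[cand,b=8,y]
e10 deliver 2→1: 1[foll,b=8,-]
e11 deliver 1→2: 2[lead,b=8,y]
e12 deliver 1→0: ·
e13 deliver 0→1: ·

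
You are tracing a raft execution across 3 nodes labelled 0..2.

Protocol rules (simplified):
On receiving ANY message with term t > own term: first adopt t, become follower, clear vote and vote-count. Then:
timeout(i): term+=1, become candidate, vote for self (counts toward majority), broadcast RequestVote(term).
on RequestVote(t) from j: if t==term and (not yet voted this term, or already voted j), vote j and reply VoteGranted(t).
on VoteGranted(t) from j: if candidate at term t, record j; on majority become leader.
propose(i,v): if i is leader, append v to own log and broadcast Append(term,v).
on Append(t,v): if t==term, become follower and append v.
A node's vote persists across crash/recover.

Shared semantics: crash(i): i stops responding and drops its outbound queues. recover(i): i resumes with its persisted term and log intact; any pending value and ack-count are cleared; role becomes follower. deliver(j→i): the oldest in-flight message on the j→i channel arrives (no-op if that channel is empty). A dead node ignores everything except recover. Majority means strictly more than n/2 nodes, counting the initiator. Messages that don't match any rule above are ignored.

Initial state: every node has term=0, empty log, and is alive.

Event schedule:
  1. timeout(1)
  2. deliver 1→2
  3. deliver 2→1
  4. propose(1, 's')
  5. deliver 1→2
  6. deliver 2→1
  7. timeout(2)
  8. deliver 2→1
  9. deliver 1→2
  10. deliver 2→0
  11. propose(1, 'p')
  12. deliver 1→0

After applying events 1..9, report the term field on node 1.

1. timeout(1):  <1:cand t1 ->
2. deliver 1→2:  <2:foll t1 ->
3. deliver 2→1:  <1:lead t1 ->
4. propose(1,'s'):  <1:lead t1 s>
5. deliver 1→2:  <2:foll t1 s>
6. deliver 2→1:  nop
7. timeout(2):  <2:cand t2 s>
8. deliver 2→1:  <1:foll t2 s>
9. deliver 1→2:  <2:lead t2 s>

2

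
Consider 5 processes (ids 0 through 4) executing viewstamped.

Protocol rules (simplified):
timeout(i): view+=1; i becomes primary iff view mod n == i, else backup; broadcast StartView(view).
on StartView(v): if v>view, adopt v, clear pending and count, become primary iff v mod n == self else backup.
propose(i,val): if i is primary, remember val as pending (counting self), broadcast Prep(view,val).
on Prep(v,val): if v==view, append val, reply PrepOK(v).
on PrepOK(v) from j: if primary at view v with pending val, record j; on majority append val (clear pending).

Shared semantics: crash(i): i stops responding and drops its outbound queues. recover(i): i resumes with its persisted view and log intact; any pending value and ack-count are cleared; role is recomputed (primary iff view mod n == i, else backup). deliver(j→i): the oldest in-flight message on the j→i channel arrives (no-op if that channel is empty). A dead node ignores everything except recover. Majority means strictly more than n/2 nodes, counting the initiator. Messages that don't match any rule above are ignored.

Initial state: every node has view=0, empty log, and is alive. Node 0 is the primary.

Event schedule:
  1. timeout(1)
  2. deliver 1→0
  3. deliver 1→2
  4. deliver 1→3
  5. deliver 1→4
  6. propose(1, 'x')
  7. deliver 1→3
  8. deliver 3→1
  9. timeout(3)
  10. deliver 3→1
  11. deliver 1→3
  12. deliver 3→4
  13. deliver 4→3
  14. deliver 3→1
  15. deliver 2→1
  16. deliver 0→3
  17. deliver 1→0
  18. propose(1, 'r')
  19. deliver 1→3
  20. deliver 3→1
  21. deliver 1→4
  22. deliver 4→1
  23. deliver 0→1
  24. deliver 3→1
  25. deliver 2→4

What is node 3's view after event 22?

e1 timeout(1): 1[prim,v=1,-]
e2 deliver 1→0: 0[back,v=1,-]
e3 deliver 1→2: 2[back,v=1,-]
e4 deliver 1→3: 3[back,v=1,-]
e5 deliver 1→4: 4[back,v=1,-]
e6 propose(1,'x'): ·
e7 deliver 1→3: 3[back,v=1,x]
e8 deliver 3→1: ·
e9 timeout(3): 3[back,v=2,x]
e10 deliver 3→1: 1[back,v=2,-]
e11 deliver 1→3: ·
e12 deliver 3→4: 4[back,v=2,-]
e13 deliver 4→3: ·
e14 deliver 3→1: ·
e15 deliver 2→1: ·
e16 deliver 0→3: ·
e17 deliver 1→0: 0[back,v=1,x]
e18 propose(1,'r'): ·
e19 deliver 1→3: ·
e20 deliver 3→1: ·
e21 deliver 1→4: ·
e22 deliver 4→1: ·

2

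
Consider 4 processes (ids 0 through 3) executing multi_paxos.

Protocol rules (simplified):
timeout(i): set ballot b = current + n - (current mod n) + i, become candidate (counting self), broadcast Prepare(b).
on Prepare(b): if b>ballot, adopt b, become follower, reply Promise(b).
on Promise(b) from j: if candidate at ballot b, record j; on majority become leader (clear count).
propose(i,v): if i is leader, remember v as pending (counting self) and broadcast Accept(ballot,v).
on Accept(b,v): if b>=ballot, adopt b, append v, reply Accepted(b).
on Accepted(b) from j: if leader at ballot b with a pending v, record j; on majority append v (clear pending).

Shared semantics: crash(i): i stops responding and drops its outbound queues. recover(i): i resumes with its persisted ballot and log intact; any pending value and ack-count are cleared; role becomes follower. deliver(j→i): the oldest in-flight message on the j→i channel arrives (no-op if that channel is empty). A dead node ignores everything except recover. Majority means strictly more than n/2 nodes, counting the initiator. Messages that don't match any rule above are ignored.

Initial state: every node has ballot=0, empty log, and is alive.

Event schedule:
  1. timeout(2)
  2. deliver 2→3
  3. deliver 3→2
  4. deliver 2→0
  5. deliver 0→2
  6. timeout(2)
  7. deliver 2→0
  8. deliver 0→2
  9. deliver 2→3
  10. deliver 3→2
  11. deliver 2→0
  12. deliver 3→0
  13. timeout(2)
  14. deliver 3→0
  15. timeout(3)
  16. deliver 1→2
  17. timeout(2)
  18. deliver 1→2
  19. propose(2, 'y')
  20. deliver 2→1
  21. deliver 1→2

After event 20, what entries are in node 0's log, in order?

step 1 timeout(2): 2={cand,b=6,log=-}
step 2 deliver 2→3: 3={foll,b=6,log=-}
step 3 deliver 3→2: —
step 4 deliver 2→0: 0={foll,b=6,log=-}
step 5 deliver 0→2: 2={lead,b=6,log=-}
step 6 timeout(2): 2={cand,b=10,log=-}
step 7 deliver 2→0: 0={foll,b=10,log=-}
step 8 deliver 0→2: —
step 9 deliver 2→3: 3={foll,b=10,log=-}
step 10 deliver 3→2: 2={lead,b=10,log=-}
step 11 deliver 2→0: —
step 12 deliver 3→0: —
step 13 timeout(2): 2={cand,b=14,log=-}
step 14 deliver 3→0: —
step 15 timeout(3): 3={cand,b=15,log=-}
step 16 deliver 1→2: —
step 17 timeout(2): 2={cand,b=18,log=-}
step 18 deliver 1→2: —
step 19 propose(2,'y'): —
step 20 deliver 2→1: 1={foll,b=6,log=-}

empty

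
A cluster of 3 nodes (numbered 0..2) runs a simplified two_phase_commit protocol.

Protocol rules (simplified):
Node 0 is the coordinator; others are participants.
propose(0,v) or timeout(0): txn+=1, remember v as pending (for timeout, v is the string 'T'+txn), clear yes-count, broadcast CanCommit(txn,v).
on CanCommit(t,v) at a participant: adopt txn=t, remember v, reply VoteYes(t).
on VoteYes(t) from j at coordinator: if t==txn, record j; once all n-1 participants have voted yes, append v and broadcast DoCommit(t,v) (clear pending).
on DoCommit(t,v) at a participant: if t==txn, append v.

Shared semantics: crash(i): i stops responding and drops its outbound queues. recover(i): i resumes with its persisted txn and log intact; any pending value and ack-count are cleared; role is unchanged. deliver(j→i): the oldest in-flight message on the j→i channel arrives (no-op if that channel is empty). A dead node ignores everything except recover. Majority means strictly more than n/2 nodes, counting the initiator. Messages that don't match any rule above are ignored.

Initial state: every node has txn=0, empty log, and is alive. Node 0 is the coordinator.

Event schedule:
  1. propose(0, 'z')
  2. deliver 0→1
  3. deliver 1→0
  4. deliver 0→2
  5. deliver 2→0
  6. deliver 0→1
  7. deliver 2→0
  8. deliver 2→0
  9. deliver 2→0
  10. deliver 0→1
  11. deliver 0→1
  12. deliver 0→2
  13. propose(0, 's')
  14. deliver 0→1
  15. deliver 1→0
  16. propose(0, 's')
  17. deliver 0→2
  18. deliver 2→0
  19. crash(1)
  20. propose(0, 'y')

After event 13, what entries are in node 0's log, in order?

1. propose(0,'z'):  <0:coor t1 ->
2. deliver 0→1:  <1:part t1 ->
3. deliver 1→0:  nop
4. deliver 0→2:  <2:part t1 ->
5. deliver 2→0:  <0:coor t1 z>
6. deliver 0→1:  <1:part t1 z>
7. deliver 2→0:  nop
8. deliver 2→0:  nop
9. deliver 2→0:  nop
10. deliver 0→1:  nop
11. deliver 0→1:  nop
12. deliver 0→2:  <2:part t1 z>
13. propose(0,'s'):  <0:coor t2 z>

z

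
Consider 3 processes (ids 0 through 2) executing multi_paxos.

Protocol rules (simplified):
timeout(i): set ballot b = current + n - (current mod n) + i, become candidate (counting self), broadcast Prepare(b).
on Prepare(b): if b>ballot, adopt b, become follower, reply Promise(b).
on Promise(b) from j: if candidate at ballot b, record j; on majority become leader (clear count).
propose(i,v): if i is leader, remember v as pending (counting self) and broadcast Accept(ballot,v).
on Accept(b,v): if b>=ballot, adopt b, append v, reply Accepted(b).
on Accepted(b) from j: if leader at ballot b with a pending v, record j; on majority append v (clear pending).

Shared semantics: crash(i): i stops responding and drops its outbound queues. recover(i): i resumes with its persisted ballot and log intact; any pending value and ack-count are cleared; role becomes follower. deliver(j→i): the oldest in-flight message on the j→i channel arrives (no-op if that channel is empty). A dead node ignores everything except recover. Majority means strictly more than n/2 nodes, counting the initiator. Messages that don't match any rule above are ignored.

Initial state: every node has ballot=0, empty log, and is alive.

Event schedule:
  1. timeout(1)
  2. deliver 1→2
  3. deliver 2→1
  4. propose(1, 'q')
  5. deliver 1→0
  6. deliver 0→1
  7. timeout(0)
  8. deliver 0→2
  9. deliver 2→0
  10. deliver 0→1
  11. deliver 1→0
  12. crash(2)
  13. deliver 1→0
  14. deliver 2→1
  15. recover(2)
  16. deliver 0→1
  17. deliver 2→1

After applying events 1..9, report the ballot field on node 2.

1. timeout(1):  <1:cand b4 ->
2. deliver 1→2:  <2:foll b4 ->
3. deliver 2→1:  <1:lead b4 ->
4. propose(1,'q'):  nop
5. deliver 1→0:  <0:foll b4 ->
6. deliver 0→1:  nop
7. timeout(0):  <0:cand b6 ->
8. deliver 0→2:  <2:foll b6 ->
9. deliver 2→0:  <0:lead b6 ->

6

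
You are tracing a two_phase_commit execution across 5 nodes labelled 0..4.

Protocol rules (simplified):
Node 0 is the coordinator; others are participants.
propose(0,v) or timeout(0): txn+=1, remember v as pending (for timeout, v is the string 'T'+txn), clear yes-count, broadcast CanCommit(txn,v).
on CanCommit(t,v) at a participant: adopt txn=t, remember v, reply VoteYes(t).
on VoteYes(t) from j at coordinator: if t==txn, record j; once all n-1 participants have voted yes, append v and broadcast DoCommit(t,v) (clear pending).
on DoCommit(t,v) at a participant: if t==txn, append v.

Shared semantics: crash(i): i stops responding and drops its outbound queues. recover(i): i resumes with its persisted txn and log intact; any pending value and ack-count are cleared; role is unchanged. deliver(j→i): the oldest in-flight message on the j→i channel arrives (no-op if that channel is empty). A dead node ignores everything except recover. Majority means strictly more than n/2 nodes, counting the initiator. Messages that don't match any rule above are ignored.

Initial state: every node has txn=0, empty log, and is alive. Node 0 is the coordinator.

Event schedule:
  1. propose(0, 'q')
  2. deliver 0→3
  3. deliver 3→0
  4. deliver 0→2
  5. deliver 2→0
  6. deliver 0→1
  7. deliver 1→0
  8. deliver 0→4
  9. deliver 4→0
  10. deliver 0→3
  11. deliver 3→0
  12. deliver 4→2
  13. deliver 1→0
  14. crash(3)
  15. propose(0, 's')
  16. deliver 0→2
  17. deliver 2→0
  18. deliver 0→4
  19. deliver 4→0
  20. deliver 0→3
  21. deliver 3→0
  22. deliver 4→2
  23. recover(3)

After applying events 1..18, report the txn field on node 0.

2

e1 propose(0,'q'): 0[coor,t=1,-]
e2 deliver 0→3: 3[part,t=1,-]
e3 deliver 3→0: ·
e4 deliver 0→2: 2[part,t=1,-]
e5 deliver 2→0: ·
e6 deliver 0→1: 1[part,t=1,-]
e7 deliver 1→0: ·
e8 deliver 0→4: 4[part,t=1,-]
e9 deliver 4→0: 0[coor,t=1,q]
e10 deliver 0→3: 3[part,t=1,q]
e11 deliver 3→0: ·
e12 deliver 4→2: ·
e13 deliver 1→0: ·
e14 crash(3): 3[✗part,t=1,q]
e15 propose(0,'s'): 0[coor,t=2,q]
e16 deliver 0→2: 2[part,t=1,q]
e17 deliver 2→0: ·
e18 deliver 0→4: 4[part,t=1,q]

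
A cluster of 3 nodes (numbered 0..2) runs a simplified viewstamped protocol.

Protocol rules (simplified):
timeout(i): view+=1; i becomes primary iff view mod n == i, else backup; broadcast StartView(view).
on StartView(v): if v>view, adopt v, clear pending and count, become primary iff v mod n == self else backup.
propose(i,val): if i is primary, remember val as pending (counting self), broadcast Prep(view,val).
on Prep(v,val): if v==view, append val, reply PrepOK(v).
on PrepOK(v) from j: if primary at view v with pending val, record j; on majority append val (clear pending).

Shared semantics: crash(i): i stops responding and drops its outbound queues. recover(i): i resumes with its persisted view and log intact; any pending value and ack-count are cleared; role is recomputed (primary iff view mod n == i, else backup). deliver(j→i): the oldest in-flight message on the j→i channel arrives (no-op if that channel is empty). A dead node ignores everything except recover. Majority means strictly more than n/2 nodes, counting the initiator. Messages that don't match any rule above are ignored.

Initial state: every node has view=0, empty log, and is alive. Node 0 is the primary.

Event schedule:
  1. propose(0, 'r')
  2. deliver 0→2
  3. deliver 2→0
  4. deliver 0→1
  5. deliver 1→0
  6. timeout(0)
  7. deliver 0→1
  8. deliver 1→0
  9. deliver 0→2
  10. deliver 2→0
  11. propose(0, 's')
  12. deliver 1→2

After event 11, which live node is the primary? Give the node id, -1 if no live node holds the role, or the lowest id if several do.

e1 propose(0,'r'): ·
e2 deliver 0→2: 2[back,v=0,r]
e3 deliver 2→0: 0[prim,v=0,r]
e4 deliver 0→1: 1[back,v=0,r]
e5 deliver 1→0: ·
e6 timeout(0): 0[back,v=1,r]
e7 deliver 0→1: 1[prim,v=1,r]
e8 deliver 1→0: ·
e9 deliver 0→2: 2[back,v=1,r]
e10 deliver 2→0: ·
e11 propose(0,'s'): ·

1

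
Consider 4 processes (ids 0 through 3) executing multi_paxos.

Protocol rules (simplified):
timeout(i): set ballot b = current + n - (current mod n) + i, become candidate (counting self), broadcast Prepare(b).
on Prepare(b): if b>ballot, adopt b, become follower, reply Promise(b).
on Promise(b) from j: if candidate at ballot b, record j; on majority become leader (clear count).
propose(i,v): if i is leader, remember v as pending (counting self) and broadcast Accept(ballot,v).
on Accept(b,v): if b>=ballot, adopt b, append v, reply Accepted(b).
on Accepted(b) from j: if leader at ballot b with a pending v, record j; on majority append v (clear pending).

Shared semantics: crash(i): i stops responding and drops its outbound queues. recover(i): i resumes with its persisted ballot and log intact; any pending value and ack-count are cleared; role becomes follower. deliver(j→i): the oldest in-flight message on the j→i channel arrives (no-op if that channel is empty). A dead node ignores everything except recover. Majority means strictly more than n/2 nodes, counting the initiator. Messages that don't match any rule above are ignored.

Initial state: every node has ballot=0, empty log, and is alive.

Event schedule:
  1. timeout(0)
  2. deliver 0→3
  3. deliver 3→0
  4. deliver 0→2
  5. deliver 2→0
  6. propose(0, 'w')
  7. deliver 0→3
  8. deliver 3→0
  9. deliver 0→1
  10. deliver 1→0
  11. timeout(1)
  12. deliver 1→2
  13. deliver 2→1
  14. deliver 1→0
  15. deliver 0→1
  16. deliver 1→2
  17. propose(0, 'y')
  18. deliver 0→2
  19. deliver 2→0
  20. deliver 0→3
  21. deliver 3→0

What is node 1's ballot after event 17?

9

[1] timeout(0) → N0(cand b4 [-])
[2] deliver 0→3 → N3(foll b4 [-])
[3] deliver 3→0 → ∅
[4] deliver 0→2 → N2(foll b4 [-])
[5] deliver 2→0 → N0(lead b4 [-])
[6] propose(0,'w') → ∅
[7] deliver 0→3 → N3(foll b4 [w])
[8] deliver 3→0 → ∅
[9] deliver 0→1 → N1(foll b4 [-])
[10] deliver 1→0 → ∅
[11] timeout(1) → N1(cand b9 [-])
[12] deliver 1→2 → N2(foll b9 [-])
[13] deliver 2→1 → ∅
[14] deliver 1→0 → N0(foll b9 [-])
[15] deliver 0→1 → ∅
[16] deliver 1→2 → ∅
[17] propose(0,'y') → ∅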